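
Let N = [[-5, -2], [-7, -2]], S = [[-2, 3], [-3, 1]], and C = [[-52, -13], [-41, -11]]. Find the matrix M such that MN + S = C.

MN = C − S = [[-50, -16], [-38, -12]].
Since N sits to the right of M, M = (C − S)N⁻¹.
det N = -4, so N⁻¹ = [[1/2, -1/2], [-7/4, 5/4]].
M = (C − S)N⁻¹ = [[3, 5], [2, 4]].

M = [[3, 5], [2, 4]]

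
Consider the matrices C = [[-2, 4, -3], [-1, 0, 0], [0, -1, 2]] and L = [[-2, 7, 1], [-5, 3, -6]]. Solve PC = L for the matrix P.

C is on the right of P, so right-multiply by C⁻¹: P = LC⁻¹.
C has determinant 5; C⁻¹ = [[0, -1, 0], [2/5, -4/5, 3/5], [1/5, -2/5, 4/5]].
P = LC⁻¹ = [[-2, 7, 1], [-5, 3, -6]] · [[0, -1, 0], [2/5, -4/5, 3/5], [1/5, -2/5, 4/5]] = [[3, -4, 5], [0, 5, -3]].

P = [[3, -4, 5], [0, 5, -3]]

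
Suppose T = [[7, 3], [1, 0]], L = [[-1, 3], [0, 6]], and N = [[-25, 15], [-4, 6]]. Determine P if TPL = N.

P = [[4, -1], [-1, -1]]

Isolating P: multiply by T⁻¹ from the left and L⁻¹ from the right, so P = T⁻¹NL⁻¹.
det T = -3, so T⁻¹ = [[0, 1], [1/3, -7/3]].
L has determinant -6; L⁻¹ = [[-1, 1/2], [0, 1/6]].
T⁻¹N = [[-4, 6], [1, -9]].
P = (T⁻¹N)L⁻¹ = [[4, -1], [-1, -1]].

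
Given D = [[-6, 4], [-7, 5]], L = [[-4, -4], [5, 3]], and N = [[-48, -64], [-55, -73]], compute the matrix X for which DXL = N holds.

Left-multiply by D⁻¹ and right-multiply by L⁻¹: X = D⁻¹NL⁻¹.
D has determinant -2; D⁻¹ = [[-5/2, 2], [-7/2, 3]].
det L = 8, so L⁻¹ = [[3/8, 1/2], [-5/8, -1/2]].
D⁻¹N = [[10, 14], [3, 5]].
X = (D⁻¹N)L⁻¹ = [[-5, -2], [-2, -1]].

X = [[-5, -2], [-2, -1]]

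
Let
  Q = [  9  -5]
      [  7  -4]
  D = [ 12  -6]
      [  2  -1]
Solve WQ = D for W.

Since Q sits to the right of W, W = DQ⁻¹.
Q has determinant -1; Q⁻¹ = [[4, -5], [7, -9]].
W = DQ⁻¹ = [[12, -6], [2, -1]] · [[4, -5], [7, -9]] = [[6, -6], [1, -1]].

W = [[6, -6], [1, -1]]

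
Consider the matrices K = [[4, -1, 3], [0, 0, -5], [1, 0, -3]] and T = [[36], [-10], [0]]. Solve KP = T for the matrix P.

P = [[6], [-6], [2]]

Left-multiplying both sides by K⁻¹ gives P = K⁻¹T.
det K = 5; the adjugate gives K⁻¹ = [[0, -3/5, 1], [-1, -3, 4], [0, -1/5, 0]].
P = K⁻¹T = [[0, -3/5, 1], [-1, -3, 4], [0, -1/5, 0]] · [[36], [-10], [0]] = [[6], [-6], [2]].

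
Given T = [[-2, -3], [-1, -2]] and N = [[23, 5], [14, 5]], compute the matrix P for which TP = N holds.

T is on the left of P, so left-multiply by T⁻¹: P = T⁻¹N.
T has determinant 1; T⁻¹ = [[-2, 3], [1, -2]].
P = T⁻¹N = [[-2, 3], [1, -2]] · [[23, 5], [14, 5]] = [[-4, 5], [-5, -5]].

P = [[-4, 5], [-5, -5]]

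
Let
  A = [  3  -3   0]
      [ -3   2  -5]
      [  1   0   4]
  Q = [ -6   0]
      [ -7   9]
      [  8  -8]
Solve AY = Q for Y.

Y = [[-4, -4], [-2, -4], [3, -1]]

Left-multiplying both sides by A⁻¹ gives Y = A⁻¹Q.
A has determinant 3; A⁻¹ = [[8/3, 4, 5], [7/3, 4, 5], [-2/3, -1, -1]].
Y = A⁻¹Q = [[8/3, 4, 5], [7/3, 4, 5], [-2/3, -1, -1]] · [[-6, 0], [-7, 9], [8, -8]] = [[-4, -4], [-2, -4], [3, -1]].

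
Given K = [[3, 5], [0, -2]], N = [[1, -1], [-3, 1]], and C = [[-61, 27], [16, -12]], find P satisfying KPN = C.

Isolating P: multiply by K⁻¹ from the left and N⁻¹ from the right, so P = K⁻¹CN⁻¹.
K has determinant -6; K⁻¹ = [[1/3, 5/6], [0, -1/2]].
det N = -2, so N⁻¹ = [[-1/2, -1/2], [-3/2, -1/2]].
K⁻¹C = [[-7, -1], [-8, 6]].
P = (K⁻¹C)N⁻¹ = [[5, 4], [-5, 1]].

P = [[5, 4], [-5, 1]]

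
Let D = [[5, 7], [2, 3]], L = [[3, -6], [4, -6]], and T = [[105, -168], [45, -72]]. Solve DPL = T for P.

P = [[0, 0], [1, 3]]

Isolating P: multiply by D⁻¹ from the left and L⁻¹ from the right, so P = D⁻¹TL⁻¹.
det D = 1; the adjugate gives D⁻¹ = [[3, -7], [-2, 5]].
L has determinant 6; L⁻¹ = [[-1, 1], [-2/3, 1/2]].
D⁻¹T = [[0, 0], [15, -24]].
P = (D⁻¹T)L⁻¹ = [[0, 0], [1, 3]].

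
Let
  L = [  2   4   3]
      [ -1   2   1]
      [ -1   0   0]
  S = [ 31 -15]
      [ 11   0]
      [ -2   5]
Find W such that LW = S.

W = [[2, -5], [6, -5], [1, 5]]

L is on the left of W, so left-multiply by L⁻¹: W = L⁻¹S.
det L = 2, so L⁻¹ = [[0, 0, -1], [-1/2, 3/2, -5/2], [1, -2, 4]].
W = L⁻¹S = [[0, 0, -1], [-1/2, 3/2, -5/2], [1, -2, 4]] · [[31, -15], [11, 0], [-2, 5]] = [[2, -5], [6, -5], [1, 5]].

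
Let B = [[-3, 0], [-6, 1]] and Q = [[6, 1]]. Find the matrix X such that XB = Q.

Since B sits to the right of X, X = QB⁻¹.
B has determinant -3; B⁻¹ = [[-1/3, 0], [-2, 1]].
X = QB⁻¹ = [[6, 1]] · [[-1/3, 0], [-2, 1]] = [[-4, 1]].

X = [[-4, 1]]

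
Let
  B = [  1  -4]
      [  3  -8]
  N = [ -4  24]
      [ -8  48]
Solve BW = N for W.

W = [[0, 0], [1, -6]]

B is on the left of W, so left-multiply by B⁻¹: W = B⁻¹N.
det B = 4, so B⁻¹ = [[-2, 1], [-3/4, 1/4]].
W = B⁻¹N = [[-2, 1], [-3/4, 1/4]] · [[-4, 24], [-8, 48]] = [[0, 0], [1, -6]].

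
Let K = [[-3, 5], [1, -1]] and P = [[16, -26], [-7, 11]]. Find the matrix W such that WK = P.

Since K sits to the right of W, W = PK⁻¹.
det K = -2, so K⁻¹ = [[1/2, 5/2], [1/2, 3/2]].
W = PK⁻¹ = [[16, -26], [-7, 11]] · [[1/2, 5/2], [1/2, 3/2]] = [[-5, 1], [2, -1]].

W = [[-5, 1], [2, -1]]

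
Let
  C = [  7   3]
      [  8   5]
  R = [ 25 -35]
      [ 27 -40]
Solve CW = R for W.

W = [[4, -5], [-1, 0]]

Left-multiplying both sides by C⁻¹ gives W = C⁻¹R.
C has determinant 11; C⁻¹ = [[5/11, -3/11], [-8/11, 7/11]].
W = C⁻¹R = [[5/11, -3/11], [-8/11, 7/11]] · [[25, -35], [27, -40]] = [[4, -5], [-1, 0]].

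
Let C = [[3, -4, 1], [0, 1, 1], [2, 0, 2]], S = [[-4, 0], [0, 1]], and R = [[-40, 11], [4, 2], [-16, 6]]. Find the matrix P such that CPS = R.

P = [[2, -2], [-1, -3], [0, 5]]

Isolating P: multiply by C⁻¹ from the left and S⁻¹ from the right, so P = C⁻¹RS⁻¹.
det C = -4, so C⁻¹ = [[-1/2, -2, 5/4], [-1/2, -1, 3/4], [1/2, 2, -3/4]].
det S = -4; the adjugate gives S⁻¹ = [[-1/4, 0], [0, 1]].
C⁻¹R = [[-8, -2], [4, -3], [0, 5]].
P = (C⁻¹R)S⁻¹ = [[2, -2], [-1, -3], [0, 5]].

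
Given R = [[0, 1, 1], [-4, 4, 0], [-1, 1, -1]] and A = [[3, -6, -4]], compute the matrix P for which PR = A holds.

P = [[-3, -1, 1]]

Since R sits to the right of P, P = AR⁻¹.
R has determinant -4; R⁻¹ = [[1, -1/2, 1], [1, -1/4, 1], [0, 1/4, -1]].
P = AR⁻¹ = [[3, -6, -4]] · [[1, -1/2, 1], [1, -1/4, 1], [0, 1/4, -1]] = [[-3, -1, 1]].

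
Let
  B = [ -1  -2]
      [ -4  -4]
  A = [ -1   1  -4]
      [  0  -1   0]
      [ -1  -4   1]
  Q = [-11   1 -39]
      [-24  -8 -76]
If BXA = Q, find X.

Isolating X: multiply by B⁻¹ from the left and A⁻¹ from the right, so X = B⁻¹QA⁻¹.
det B = -4; the adjugate gives B⁻¹ = [[1, -1/2], [-1, 1/4]].
det A = 5, so A⁻¹ = [[-1/5, 3, -4/5], [0, -1, 0], [-1/5, -1, 1/5]].
B⁻¹Q = [[1, 5, -1], [5, -3, 20]].
X = (B⁻¹Q)A⁻¹ = [[0, -1, -1], [-5, -2, 0]].

X = [[0, -1, -1], [-5, -2, 0]]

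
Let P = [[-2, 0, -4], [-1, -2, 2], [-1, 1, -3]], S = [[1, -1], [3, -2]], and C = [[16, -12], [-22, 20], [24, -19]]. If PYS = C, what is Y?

Y = P⁻¹CS⁻¹ (apply P⁻¹ on the left and S⁻¹ on the right).
P has determinant 4; P⁻¹ = [[1, -1, -2], [-5/4, 1/2, 2], [-3/4, 1/2, 1]].
det S = 1; the adjugate gives S⁻¹ = [[-2, 1], [-3, 1]].
P⁻¹C = [[-10, 6], [17, -13], [1, 0]].
Y = (P⁻¹C)S⁻¹ = [[2, -4], [5, 4], [-2, 1]].

Y = [[2, -4], [5, 4], [-2, 1]]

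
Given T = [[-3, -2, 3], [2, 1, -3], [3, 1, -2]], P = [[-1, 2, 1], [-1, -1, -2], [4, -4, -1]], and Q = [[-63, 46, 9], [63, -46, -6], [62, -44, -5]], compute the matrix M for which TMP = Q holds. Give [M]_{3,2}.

Left-multiply by T⁻¹ and right-multiply by P⁻¹: M = T⁻¹QP⁻¹.
det T = 4; the adjugate gives T⁻¹ = [[1/4, -1/4, 3/4], [-5/4, -3/4, -3/4], [-1/4, -3/4, 1/4]].
det P = -3, so P⁻¹ = [[7/3, 2/3, 1], [3, 1, 1], [-8/3, -4/3, -1]].
T⁻¹Q = [[15, -10, 0], [-15, 10, -3], [-16, 12, 1]].
M = (T⁻¹Q)P⁻¹ = [[5, 0, 5], [3, 4, -2], [-4, 0, -5]].

0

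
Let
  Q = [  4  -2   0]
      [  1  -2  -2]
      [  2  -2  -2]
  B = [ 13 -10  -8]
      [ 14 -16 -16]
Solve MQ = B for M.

Since Q sits to the right of M, M = BQ⁻¹.
det Q = 4, so Q⁻¹ = [[0, -1, 1], [-1/2, -2, 2], [1/2, 1, -3/2]].
M = BQ⁻¹ = [[13, -10, -8], [14, -16, -16]] · [[0, -1, 1], [-1/2, -2, 2], [1/2, 1, -3/2]] = [[1, -1, 5], [0, 2, 6]].

M = [[1, -1, 5], [0, 2, 6]]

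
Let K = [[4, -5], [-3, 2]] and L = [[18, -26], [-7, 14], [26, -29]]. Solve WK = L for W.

W = [[6, 2], [-4, -3], [5, -2]]

Since K sits to the right of W, W = LK⁻¹.
K has determinant -7; K⁻¹ = [[-2/7, -5/7], [-3/7, -4/7]].
W = LK⁻¹ = [[18, -26], [-7, 14], [26, -29]] · [[-2/7, -5/7], [-3/7, -4/7]] = [[6, 2], [-4, -3], [5, -2]].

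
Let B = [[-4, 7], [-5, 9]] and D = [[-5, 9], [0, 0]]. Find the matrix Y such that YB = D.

Y = [[0, 1], [0, 0]]

B is on the right of Y, so right-multiply by B⁻¹: Y = DB⁻¹.
det B = -1; the adjugate gives B⁻¹ = [[-9, 7], [-5, 4]].
Y = DB⁻¹ = [[-5, 9], [0, 0]] · [[-9, 7], [-5, 4]] = [[0, 1], [0, 0]].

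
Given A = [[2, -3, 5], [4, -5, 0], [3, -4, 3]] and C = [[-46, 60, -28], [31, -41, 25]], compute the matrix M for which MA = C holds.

M = [[-2, -6, -6], [2, 3, 5]]

A is on the right of M, so right-multiply by A⁻¹: M = CA⁻¹.
det A = 1, so A⁻¹ = [[-15, -11, 25], [-12, -9, 20], [-1, -1, 2]].
M = CA⁻¹ = [[-46, 60, -28], [31, -41, 25]] · [[-15, -11, 25], [-12, -9, 20], [-1, -1, 2]] = [[-2, -6, -6], [2, 3, 5]].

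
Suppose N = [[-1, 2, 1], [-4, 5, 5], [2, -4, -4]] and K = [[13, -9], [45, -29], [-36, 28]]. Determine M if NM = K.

M = [[0, -4], [4, -4], [5, -5]]

Left-multiplying both sides by N⁻¹ gives M = N⁻¹K.
N has determinant -6; N⁻¹ = [[0, -2/3, -5/6], [1, -1/3, -1/6], [-1, 0, -1/2]].
M = N⁻¹K = [[0, -2/3, -5/6], [1, -1/3, -1/6], [-1, 0, -1/2]] · [[13, -9], [45, -29], [-36, 28]] = [[0, -4], [4, -4], [5, -5]].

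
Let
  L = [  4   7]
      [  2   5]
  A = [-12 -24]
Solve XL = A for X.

L is on the right of X, so right-multiply by L⁻¹: X = AL⁻¹.
L has determinant 6; L⁻¹ = [[5/6, -7/6], [-1/3, 2/3]].
X = AL⁻¹ = [[-12, -24]] · [[5/6, -7/6], [-1/3, 2/3]] = [[-2, -2]].

X = [[-2, -2]]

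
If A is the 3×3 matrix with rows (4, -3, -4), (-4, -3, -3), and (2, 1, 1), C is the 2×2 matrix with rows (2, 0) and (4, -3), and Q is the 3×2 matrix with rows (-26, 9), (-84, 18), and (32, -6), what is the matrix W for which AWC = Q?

Left-multiply by A⁻¹ and right-multiply by C⁻¹: W = A⁻¹QC⁻¹.
det A = -2; the adjugate gives A⁻¹ = [[0, 1/2, 3/2], [1, -6, -14], [-1, 5, 12]].
det C = -6; the adjugate gives C⁻¹ = [[1/2, 0], [2/3, -1/3]].
A⁻¹Q = [[6, 0], [30, -15], [-10, 9]].
W = (A⁻¹Q)C⁻¹ = [[3, 0], [5, 5], [1, -3]].

W = [[3, 0], [5, 5], [1, -3]]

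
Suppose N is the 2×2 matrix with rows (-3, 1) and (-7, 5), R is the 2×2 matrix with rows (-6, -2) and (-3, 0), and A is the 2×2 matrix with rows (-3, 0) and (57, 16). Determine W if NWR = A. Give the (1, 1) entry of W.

Left-multiply by N⁻¹ and right-multiply by R⁻¹: W = N⁻¹AR⁻¹.
N has determinant -8; N⁻¹ = [[-5/8, 1/8], [-7/8, 3/8]].
R has determinant -6; R⁻¹ = [[0, -1/3], [-1/2, 1]].
N⁻¹A = [[9, 2], [24, 6]].
W = (N⁻¹A)R⁻¹ = [[-1, -1], [-3, -2]].

-1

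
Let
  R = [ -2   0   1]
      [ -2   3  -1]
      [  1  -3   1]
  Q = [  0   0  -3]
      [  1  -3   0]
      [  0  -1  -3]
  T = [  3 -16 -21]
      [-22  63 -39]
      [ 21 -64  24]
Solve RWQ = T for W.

W = [[-1, 1, -4], [2, -5, -2], [-2, 5, -1]]

W = R⁻¹TQ⁻¹ (apply R⁻¹ on the left and Q⁻¹ on the right).
det R = 3; the adjugate gives R⁻¹ = [[0, -1, -1], [1/3, -1, -4/3], [1, -2, -2]].
det Q = 3, so Q⁻¹ = [[3, 1, -3], [1, 0, -1], [-1/3, 0, 0]].
R⁻¹T = [[1, 1, 15], [-5, 17, 0], [5, -14, 9]].
W = (R⁻¹T)Q⁻¹ = [[-1, 1, -4], [2, -5, -2], [-2, 5, -1]].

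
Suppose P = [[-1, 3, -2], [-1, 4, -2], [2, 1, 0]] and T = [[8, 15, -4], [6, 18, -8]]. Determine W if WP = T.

P is on the right of W, so right-multiply by P⁻¹: W = TP⁻¹.
det P = 4, so P⁻¹ = [[1/2, -1/2, 1/2], [-1, 1, 0], [-9/4, 7/4, -1/4]].
W = TP⁻¹ = [[8, 15, -4], [6, 18, -8]] · [[1/2, -1/2, 1/2], [-1, 1, 0], [-9/4, 7/4, -1/4]] = [[-2, 4, 5], [3, 1, 5]].

W = [[-2, 4, 5], [3, 1, 5]]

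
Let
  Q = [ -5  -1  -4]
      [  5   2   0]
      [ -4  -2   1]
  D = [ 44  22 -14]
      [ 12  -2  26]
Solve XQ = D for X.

X = [[2, 6, -6], [-6, -2, 2]]

Right-multiplying both sides by Q⁻¹ gives X = DQ⁻¹.
det Q = 3, so Q⁻¹ = [[2/3, 3, 8/3], [-5/3, -7, -20/3], [-2/3, -2, -5/3]].
X = DQ⁻¹ = [[44, 22, -14], [12, -2, 26]] · [[2/3, 3, 8/3], [-5/3, -7, -20/3], [-2/3, -2, -5/3]] = [[2, 6, -6], [-6, -2, 2]].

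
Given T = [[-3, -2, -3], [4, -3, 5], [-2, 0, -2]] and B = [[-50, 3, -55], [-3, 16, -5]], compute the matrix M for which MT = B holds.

Right-multiplying both sides by T⁻¹ gives M = BT⁻¹.
det T = 4; the adjugate gives T⁻¹ = [[3/2, -1, -19/4], [-1/2, 0, 3/4], [-3/2, 1, 17/4]].
M = BT⁻¹ = [[-50, 3, -55], [-3, 16, -5]] · [[3/2, -1, -19/4], [-1/2, 0, 3/4], [-3/2, 1, 17/4]] = [[6, -5, 6], [-5, -2, 5]].

M = [[6, -5, 6], [-5, -2, 5]]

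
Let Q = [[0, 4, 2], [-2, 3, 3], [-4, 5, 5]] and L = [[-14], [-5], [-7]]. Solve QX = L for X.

X = [[-2], [-4], [1]]

Since Q multiplies X on the left, X = Q⁻¹L.
Q has determinant -4; Q⁻¹ = [[0, 5/2, -3/2], [1/2, -2, 1], [-1/2, 4, -2]].
X = Q⁻¹L = [[0, 5/2, -3/2], [1/2, -2, 1], [-1/2, 4, -2]] · [[-14], [-5], [-7]] = [[-2], [-4], [1]].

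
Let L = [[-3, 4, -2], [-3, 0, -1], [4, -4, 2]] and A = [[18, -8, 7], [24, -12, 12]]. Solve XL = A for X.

X = [[1, -3, 3], [-6, -6, -3]]

L is on the right of X, so right-multiply by L⁻¹: X = AL⁻¹.
det L = -4, so L⁻¹ = [[1, 0, 1], [-1/2, -1/2, -3/4], [-3, -1, -3]].
X = AL⁻¹ = [[18, -8, 7], [24, -12, 12]] · [[1, 0, 1], [-1/2, -1/2, -3/4], [-3, -1, -3]] = [[1, -3, 3], [-6, -6, -3]].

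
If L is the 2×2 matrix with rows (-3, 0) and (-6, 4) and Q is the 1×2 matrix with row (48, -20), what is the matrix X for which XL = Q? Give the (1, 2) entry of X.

-5

Right-multiplying both sides by L⁻¹ gives X = QL⁻¹.
det L = -12; the adjugate gives L⁻¹ = [[-1/3, 0], [-1/2, 1/4]].
X = QL⁻¹ = [[48, -20]] · [[-1/3, 0], [-1/2, 1/4]] = [[-6, -5]].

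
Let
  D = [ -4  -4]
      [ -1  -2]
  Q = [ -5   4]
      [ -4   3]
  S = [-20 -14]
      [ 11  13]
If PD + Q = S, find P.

PD = S − Q = [[-15, -18], [15, 10]].
Since D sits to the right of P, P = (S − Q)D⁻¹.
D has determinant 4; D⁻¹ = [[-1/2, 1], [1/4, -1]].
P = (S − Q)D⁻¹ = [[3, 3], [-5, 5]].

P = [[3, 3], [-5, 5]]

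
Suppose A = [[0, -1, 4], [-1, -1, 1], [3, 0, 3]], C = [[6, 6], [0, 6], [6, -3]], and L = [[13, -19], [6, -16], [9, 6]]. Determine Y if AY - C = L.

Y = [[1, 3], [-3, 5], [4, -2]]

AY = L + C = [[19, -13], [6, -10], [15, 3]].
Since A multiplies Y on the left, Y = A⁻¹(L + C).
A has determinant 6; A⁻¹ = [[-1/2, 1/2, 1/2], [1, -2, -2/3], [1/2, -1/2, -1/6]].
Y = A⁻¹(L + C) = [[1, 3], [-3, 5], [4, -2]].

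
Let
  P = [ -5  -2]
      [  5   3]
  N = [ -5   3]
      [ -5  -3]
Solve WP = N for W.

Right-multiplying both sides by P⁻¹ gives W = NP⁻¹.
P has determinant -5; P⁻¹ = [[-3/5, -2/5], [1, 1]].
W = NP⁻¹ = [[-5, 3], [-5, -3]] · [[-3/5, -2/5], [1, 1]] = [[6, 5], [0, -1]].

W = [[6, 5], [0, -1]]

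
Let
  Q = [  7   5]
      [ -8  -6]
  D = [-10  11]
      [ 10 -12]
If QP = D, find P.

P = [[-5, 3], [5, -2]]

Since Q multiplies P on the left, P = Q⁻¹D.
det Q = -2; the adjugate gives Q⁻¹ = [[3, 5/2], [-4, -7/2]].
P = Q⁻¹D = [[3, 5/2], [-4, -7/2]] · [[-10, 11], [10, -12]] = [[-5, 3], [5, -2]].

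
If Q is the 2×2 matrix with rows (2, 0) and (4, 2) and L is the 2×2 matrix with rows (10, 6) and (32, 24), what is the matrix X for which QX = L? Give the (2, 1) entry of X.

6

Left-multiplying both sides by Q⁻¹ gives X = Q⁻¹L.
det Q = 4; the adjugate gives Q⁻¹ = [[1/2, 0], [-1, 1/2]].
X = Q⁻¹L = [[1/2, 0], [-1, 1/2]] · [[10, 6], [32, 24]] = [[5, 3], [6, 6]].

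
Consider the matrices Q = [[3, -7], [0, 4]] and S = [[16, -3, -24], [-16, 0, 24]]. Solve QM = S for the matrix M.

M = [[-4, -1, 6], [-4, 0, 6]]

Since Q multiplies M on the left, M = Q⁻¹S.
Q has determinant 12; Q⁻¹ = [[1/3, 7/12], [0, 1/4]].
M = Q⁻¹S = [[1/3, 7/12], [0, 1/4]] · [[16, -3, -24], [-16, 0, 24]] = [[-4, -1, 6], [-4, 0, 6]].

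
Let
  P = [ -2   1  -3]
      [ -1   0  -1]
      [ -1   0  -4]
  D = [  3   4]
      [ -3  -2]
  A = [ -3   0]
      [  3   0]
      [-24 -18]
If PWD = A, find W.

W = [[1, 5], [3, 3], [0, -3]]

W = P⁻¹AD⁻¹ (apply P⁻¹ on the left and D⁻¹ on the right).
det P = -3; the adjugate gives P⁻¹ = [[0, -4/3, 1/3], [1, -5/3, -1/3], [0, 1/3, -1/3]].
D has determinant 6; D⁻¹ = [[-1/3, -2/3], [1/2, 1/2]].
P⁻¹A = [[-12, -6], [0, 6], [9, 6]].
W = (P⁻¹A)D⁻¹ = [[1, 5], [3, 3], [0, -3]].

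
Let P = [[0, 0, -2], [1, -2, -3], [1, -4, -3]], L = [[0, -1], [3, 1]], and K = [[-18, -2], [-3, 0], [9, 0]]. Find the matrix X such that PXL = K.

X = [[1, 4], [-2, -2], [2, 3]]

Left-multiply by P⁻¹ and right-multiply by L⁻¹: X = P⁻¹KL⁻¹.
P has determinant 4; P⁻¹ = [[-3/2, 2, -1], [0, 1/2, -1/2], [-1/2, 0, 0]].
det L = 3, so L⁻¹ = [[1/3, 1/3], [-1, 0]].
P⁻¹K = [[12, 3], [-6, 0], [9, 1]].
X = (P⁻¹K)L⁻¹ = [[1, 4], [-2, -2], [2, 3]].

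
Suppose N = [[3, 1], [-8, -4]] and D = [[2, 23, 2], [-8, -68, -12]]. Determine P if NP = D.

Left-multiplying both sides by N⁻¹ gives P = N⁻¹D.
det N = -4, so N⁻¹ = [[1, 1/4], [-2, -3/4]].
P = N⁻¹D = [[1, 1/4], [-2, -3/4]] · [[2, 23, 2], [-8, -68, -12]] = [[0, 6, -1], [2, 5, 5]].

P = [[0, 6, -1], [2, 5, 5]]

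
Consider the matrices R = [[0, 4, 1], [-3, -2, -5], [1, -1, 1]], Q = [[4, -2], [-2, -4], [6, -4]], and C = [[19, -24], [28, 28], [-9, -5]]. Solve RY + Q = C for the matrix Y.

Y = [[-5, -4], [5, -5], [-5, -2]]

RY = C − Q = [[15, -22], [30, 32], [-15, -1]].
Since R multiplies Y on the left, Y = R⁻¹(C − Q).
det R = -3, so R⁻¹ = [[7/3, 5/3, 6], [2/3, 1/3, 1], [-5/3, -4/3, -4]].
Y = R⁻¹(C − Q) = [[-5, -4], [5, -5], [-5, -2]].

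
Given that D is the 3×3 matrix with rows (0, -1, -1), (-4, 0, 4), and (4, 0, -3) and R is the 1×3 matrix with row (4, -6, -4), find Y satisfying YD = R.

Since D sits to the right of Y, Y = RD⁻¹.
D has determinant -4; D⁻¹ = [[0, 3/4, 1], [-1, -1, -1], [0, 1, 1]].
Y = RD⁻¹ = [[4, -6, -4]] · [[0, 3/4, 1], [-1, -1, -1], [0, 1, 1]] = [[6, 5, 6]].

Y = [[6, 5, 6]]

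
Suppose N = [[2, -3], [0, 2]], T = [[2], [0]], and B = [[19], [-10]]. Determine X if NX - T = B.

X = [[3], [-5]]

NX = B + T = [[21], [-10]].
Left-multiplying both sides by N⁻¹ gives X = N⁻¹(B + T).
det N = 4, so N⁻¹ = [[1/2, 3/4], [0, 1/2]].
X = N⁻¹(B + T) = [[3], [-5]].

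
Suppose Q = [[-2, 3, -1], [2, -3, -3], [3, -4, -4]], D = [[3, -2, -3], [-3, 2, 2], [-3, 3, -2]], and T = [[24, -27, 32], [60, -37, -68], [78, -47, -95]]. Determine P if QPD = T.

P = Q⁻¹TD⁻¹ (apply Q⁻¹ on the left and D⁻¹ on the right).
det Q = -4; the adjugate gives Q⁻¹ = [[0, -4, 3], [1/4, -11/4, 2], [-1/4, -1/4, 0]].
D has determinant 3; D⁻¹ = [[-10/3, -13/3, 2/3], [-4, -5, 1], [-1, -1, 0]].
Q⁻¹T = [[-6, 7, -13], [-3, 1, 5], [-21, 16, 9]].
P = (Q⁻¹T)D⁻¹ = [[5, 4, 3], [1, 3, -1], [-3, 2, 2]].

P = [[5, 4, 3], [1, 3, -1], [-3, 2, 2]]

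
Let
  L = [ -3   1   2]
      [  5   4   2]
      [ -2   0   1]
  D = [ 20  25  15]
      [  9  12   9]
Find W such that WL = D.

L is on the right of W, so right-multiply by L⁻¹: W = DL⁻¹.
det L = -5, so L⁻¹ = [[-4/5, 1/5, 6/5], [9/5, -1/5, -16/5], [-8/5, 2/5, 17/5]].
W = DL⁻¹ = [[20, 25, 15], [9, 12, 9]] · [[-4/5, 1/5, 6/5], [9/5, -1/5, -16/5], [-8/5, 2/5, 17/5]] = [[5, 5, -5], [0, 3, 3]].

W = [[5, 5, -5], [0, 3, 3]]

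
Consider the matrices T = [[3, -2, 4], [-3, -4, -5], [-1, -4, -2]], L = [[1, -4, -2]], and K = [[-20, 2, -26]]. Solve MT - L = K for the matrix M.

MT = K + L = [[-19, -2, -28]].
T is on the right of M, so right-multiply by T⁻¹: M = (K + L)T⁻¹.
det T = -2, so T⁻¹ = [[6, 10, -13], [1/2, 1, -3/2], [-4, -7, 9]].
M = (K + L)T⁻¹ = [[-3, 4, -2]].

M = [[-3, 4, -2]]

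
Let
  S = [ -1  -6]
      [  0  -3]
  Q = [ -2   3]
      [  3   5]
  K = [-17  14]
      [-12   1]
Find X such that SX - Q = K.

X = [[1, -5], [3, -2]]

SX = K + Q = [[-19, 17], [-9, 6]].
Left-multiplying both sides by S⁻¹ gives X = S⁻¹(K + Q).
det S = 3; the adjugate gives S⁻¹ = [[-1, 2], [0, -1/3]].
X = S⁻¹(K + Q) = [[1, -5], [3, -2]].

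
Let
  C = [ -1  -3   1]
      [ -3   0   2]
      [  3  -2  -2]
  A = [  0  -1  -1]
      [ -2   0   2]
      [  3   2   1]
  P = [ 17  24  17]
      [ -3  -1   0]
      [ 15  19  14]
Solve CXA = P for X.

X = [[3, -2, -1], [5, 0, -2], [4, -3, -2]]

Left-multiply by C⁻¹ and right-multiply by A⁻¹: X = C⁻¹PA⁻¹.
det C = 2, so C⁻¹ = [[2, -4, -3], [0, -1/2, -1/2], [3, -11/2, -9/2]].
det A = -4; the adjugate gives A⁻¹ = [[1, 1/4, 1/2], [-2, -3/4, -1/2], [1, 3/4, 1/2]].
C⁻¹P = [[1, -5, -8], [-6, -9, -7], [0, -8, -12]].
X = (C⁻¹P)A⁻¹ = [[3, -2, -1], [5, 0, -2], [4, -3, -2]].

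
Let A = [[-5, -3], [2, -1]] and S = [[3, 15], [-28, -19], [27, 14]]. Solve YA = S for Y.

Y = [[-3, -6], [6, 1], [-5, 1]]

Right-multiplying both sides by A⁻¹ gives Y = SA⁻¹.
A has determinant 11; A⁻¹ = [[-1/11, 3/11], [-2/11, -5/11]].
Y = SA⁻¹ = [[3, 15], [-28, -19], [27, 14]] · [[-1/11, 3/11], [-2/11, -5/11]] = [[-3, -6], [6, 1], [-5, 1]].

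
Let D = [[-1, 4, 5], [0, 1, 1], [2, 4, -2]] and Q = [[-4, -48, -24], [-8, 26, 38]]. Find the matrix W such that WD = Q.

W = [[-6, -4, -5], [6, 6, -1]]

Right-multiplying both sides by D⁻¹ gives W = QD⁻¹.
D has determinant 4; D⁻¹ = [[-3/2, 7, -1/4], [1/2, -2, 1/4], [-1/2, 3, -1/4]].
W = QD⁻¹ = [[-4, -48, -24], [-8, 26, 38]] · [[-3/2, 7, -1/4], [1/2, -2, 1/4], [-1/2, 3, -1/4]] = [[-6, -4, -5], [6, 6, -1]].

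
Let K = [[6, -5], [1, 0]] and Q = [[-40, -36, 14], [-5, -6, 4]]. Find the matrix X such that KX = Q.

X = [[-5, -6, 4], [2, 0, 2]]

Left-multiplying both sides by K⁻¹ gives X = K⁻¹Q.
K has determinant 5; K⁻¹ = [[0, 1], [-1/5, 6/5]].
X = K⁻¹Q = [[0, 1], [-1/5, 6/5]] · [[-40, -36, 14], [-5, -6, 4]] = [[-5, -6, 4], [2, 0, 2]].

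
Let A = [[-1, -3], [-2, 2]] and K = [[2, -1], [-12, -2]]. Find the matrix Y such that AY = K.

Y = [[4, 1], [-2, 0]]

Left-multiplying both sides by A⁻¹ gives Y = A⁻¹K.
det A = -8; the adjugate gives A⁻¹ = [[-1/4, -3/8], [-1/4, 1/8]].
Y = A⁻¹K = [[-1/4, -3/8], [-1/4, 1/8]] · [[2, -1], [-12, -2]] = [[4, 1], [-2, 0]].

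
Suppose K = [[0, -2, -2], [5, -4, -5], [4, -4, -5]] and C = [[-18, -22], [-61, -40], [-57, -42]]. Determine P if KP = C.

P = [[-4, 2], [4, 5], [5, 6]]

Since K multiplies P on the left, P = K⁻¹C.
det K = -2; the adjugate gives K⁻¹ = [[0, 1, -1], [-5/2, -4, 5], [2, 4, -5]].
P = K⁻¹C = [[0, 1, -1], [-5/2, -4, 5], [2, 4, -5]] · [[-18, -22], [-61, -40], [-57, -42]] = [[-4, 2], [4, 5], [5, 6]].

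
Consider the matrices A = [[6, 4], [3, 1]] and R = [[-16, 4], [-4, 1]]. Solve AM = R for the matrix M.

M = [[0, 0], [-4, 1]]

Left-multiplying both sides by A⁻¹ gives M = A⁻¹R.
det A = -6, so A⁻¹ = [[-1/6, 2/3], [1/2, -1]].
M = A⁻¹R = [[-1/6, 2/3], [1/2, -1]] · [[-16, 4], [-4, 1]] = [[0, 0], [-4, 1]].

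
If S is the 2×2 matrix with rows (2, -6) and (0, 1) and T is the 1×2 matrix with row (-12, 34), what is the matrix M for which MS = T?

Since S sits to the right of M, M = TS⁻¹.
det S = 2, so S⁻¹ = [[1/2, 3], [0, 1]].
M = TS⁻¹ = [[-12, 34]] · [[1/2, 3], [0, 1]] = [[-6, -2]].

M = [[-6, -2]]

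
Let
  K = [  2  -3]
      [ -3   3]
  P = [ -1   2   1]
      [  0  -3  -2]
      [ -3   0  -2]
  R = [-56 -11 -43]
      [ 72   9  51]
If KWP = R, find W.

W = [[4, 2, 4], [1, -1, -3]]

Isolating W: multiply by K⁻¹ from the left and P⁻¹ from the right, so W = K⁻¹RP⁻¹.
K has determinant -3; K⁻¹ = [[-1, -1], [-1, -2/3]].
P has determinant -3; P⁻¹ = [[-2, -4/3, 1/3], [-2, -5/3, 2/3], [3, 2, -1]].
K⁻¹R = [[-16, 2, -8], [8, 5, 9]].
W = (K⁻¹R)P⁻¹ = [[4, 2, 4], [1, -1, -3]].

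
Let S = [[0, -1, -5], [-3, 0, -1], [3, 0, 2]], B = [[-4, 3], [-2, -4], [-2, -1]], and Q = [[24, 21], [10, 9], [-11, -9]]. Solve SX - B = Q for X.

X = [[-1, 0], [5, 1], [-5, -5]]

SX = Q + B = [[20, 24], [8, 5], [-13, -10]].
S is on the left of X, so left-multiply by S⁻¹: X = S⁻¹(Q + B).
det S = -3, so S⁻¹ = [[0, -2/3, -1/3], [-1, -5, -5], [0, 1, 1]].
X = S⁻¹(Q + B) = [[-1, 0], [5, 1], [-5, -5]].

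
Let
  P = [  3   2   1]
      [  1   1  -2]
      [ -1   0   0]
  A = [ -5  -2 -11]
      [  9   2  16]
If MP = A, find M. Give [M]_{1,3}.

0

Since P sits to the right of M, M = AP⁻¹.
det P = 5; the adjugate gives P⁻¹ = [[0, 0, -1], [2/5, 1/5, 7/5], [1/5, -2/5, 1/5]].
M = AP⁻¹ = [[-5, -2, -11], [9, 2, 16]] · [[0, 0, -1], [2/5, 1/5, 7/5], [1/5, -2/5, 1/5]] = [[-3, 4, 0], [4, -6, -3]].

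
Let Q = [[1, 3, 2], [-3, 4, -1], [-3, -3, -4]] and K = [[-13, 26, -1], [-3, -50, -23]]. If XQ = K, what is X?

X = [[2, 5, 0], [-6, -5, 4]]

Since Q sits to the right of X, X = KQ⁻¹.
Q has determinant -4; Q⁻¹ = [[19/4, -3/2, 11/4], [9/4, -1/2, 5/4], [-21/4, 3/2, -13/4]].
X = KQ⁻¹ = [[-13, 26, -1], [-3, -50, -23]] · [[19/4, -3/2, 11/4], [9/4, -1/2, 5/4], [-21/4, 3/2, -13/4]] = [[2, 5, 0], [-6, -5, 4]].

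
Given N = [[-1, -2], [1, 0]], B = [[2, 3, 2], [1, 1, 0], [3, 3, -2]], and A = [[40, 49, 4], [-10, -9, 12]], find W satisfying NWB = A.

W = [[1, 3, -5], [-5, -2, -1]]

Left-multiply by N⁻¹ and right-multiply by B⁻¹: W = N⁻¹AB⁻¹.
N has determinant 2; N⁻¹ = [[0, 1], [-1/2, -1/2]].
det B = 2; the adjugate gives B⁻¹ = [[-1, 6, -1], [1, -5, 1], [0, 3/2, -1/2]].
N⁻¹A = [[-10, -9, 12], [-15, -20, -8]].
W = (N⁻¹A)B⁻¹ = [[1, 3, -5], [-5, -2, -1]].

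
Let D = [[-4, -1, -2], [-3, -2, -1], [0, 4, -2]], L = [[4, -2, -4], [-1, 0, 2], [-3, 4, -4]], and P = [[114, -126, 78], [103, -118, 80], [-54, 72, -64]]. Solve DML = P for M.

M = D⁻¹PL⁻¹ (apply D⁻¹ on the left and L⁻¹ on the right).
det D = -2, so D⁻¹ = [[-4, 5, 3/2], [3, -4, -1], [6, -8, -5/2]].
det L = 4, so L⁻¹ = [[-2, -6, -1], [-5/2, -7, -1], [-1, -5/2, -1/2]].
D⁻¹P = [[-22, 22, -8], [-16, 22, -22], [-5, 8, -12]].
M = (D⁻¹P)L⁻¹ = [[-3, -2, 4], [-1, -3, 5], [2, 4, 3]].

M = [[-3, -2, 4], [-1, -3, 5], [2, 4, 3]]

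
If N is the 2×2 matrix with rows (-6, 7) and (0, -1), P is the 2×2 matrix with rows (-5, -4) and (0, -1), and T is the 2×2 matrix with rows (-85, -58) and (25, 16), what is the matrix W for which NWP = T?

Isolating W: multiply by N⁻¹ from the left and P⁻¹ from the right, so W = N⁻¹TP⁻¹.
det N = 6, so N⁻¹ = [[-1/6, -7/6], [0, -1]].
P has determinant 5; P⁻¹ = [[-1/5, 4/5], [0, -1]].
N⁻¹T = [[-15, -9], [-25, -16]].
W = (N⁻¹T)P⁻¹ = [[3, -3], [5, -4]].

W = [[3, -3], [5, -4]]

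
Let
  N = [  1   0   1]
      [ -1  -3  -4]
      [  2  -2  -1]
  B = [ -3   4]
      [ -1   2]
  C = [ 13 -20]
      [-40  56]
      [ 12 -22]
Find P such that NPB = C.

P = [[-4, -5], [-4, -1], [1, 1]]

Isolating P: multiply by N⁻¹ from the left and B⁻¹ from the right, so P = N⁻¹CB⁻¹.
N has determinant 3; N⁻¹ = [[-5/3, -2/3, 1], [-3, -1, 1], [8/3, 2/3, -1]].
B has determinant -2; B⁻¹ = [[-1, 2], [-1/2, 3/2]].
N⁻¹C = [[17, -26], [13, -18], [-4, 6]].
P = (N⁻¹C)B⁻¹ = [[-4, -5], [-4, -1], [1, 1]].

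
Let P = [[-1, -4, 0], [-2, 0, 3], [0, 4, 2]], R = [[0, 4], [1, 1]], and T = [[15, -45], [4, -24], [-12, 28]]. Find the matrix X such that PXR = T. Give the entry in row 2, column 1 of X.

4

Isolating X: multiply by P⁻¹ from the left and R⁻¹ from the right, so X = P⁻¹TR⁻¹.
P has determinant -4; P⁻¹ = [[3, -2, 3], [-1, 1/2, -3/4], [2, -1, 2]].
R has determinant -4; R⁻¹ = [[-1/4, 1], [1/4, 0]].
P⁻¹T = [[1, -3], [-4, 12], [2, -10]].
X = (P⁻¹T)R⁻¹ = [[-1, 1], [4, -4], [-3, 2]].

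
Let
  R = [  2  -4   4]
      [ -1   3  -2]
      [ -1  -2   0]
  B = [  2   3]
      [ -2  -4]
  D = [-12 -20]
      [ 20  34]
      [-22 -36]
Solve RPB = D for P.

P = [[0, 3], [4, -3], [3, -4]]

Left-multiply by R⁻¹ and right-multiply by B⁻¹: P = R⁻¹DB⁻¹.
det R = 4; the adjugate gives R⁻¹ = [[-1, -2, -1], [1/2, 1, 0], [5/4, 2, 1/2]].
det B = -2, so B⁻¹ = [[2, 3/2], [-1, -1]].
R⁻¹D = [[-6, -12], [14, 24], [14, 25]].
P = (R⁻¹D)B⁻¹ = [[0, 3], [4, -3], [3, -4]].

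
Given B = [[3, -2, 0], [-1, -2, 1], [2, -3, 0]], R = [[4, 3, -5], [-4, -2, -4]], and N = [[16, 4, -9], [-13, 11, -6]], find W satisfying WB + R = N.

W = [[2, -4, 1], [-3, -2, -1]]

WB = N − R = [[12, 1, -4], [-9, 13, -2]].
Since B sits to the right of W, W = (N − R)B⁻¹.
B has determinant 5; B⁻¹ = [[3/5, 0, -2/5], [2/5, 0, -3/5], [7/5, 1, -8/5]].
W = (N − R)B⁻¹ = [[2, -4, 1], [-3, -2, -1]].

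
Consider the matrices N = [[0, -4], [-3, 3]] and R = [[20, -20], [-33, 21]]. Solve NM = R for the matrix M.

M = [[6, -2], [-5, 5]]

Left-multiplying both sides by N⁻¹ gives M = N⁻¹R.
det N = -12; the adjugate gives N⁻¹ = [[-1/4, -1/3], [-1/4, 0]].
M = N⁻¹R = [[-1/4, -1/3], [-1/4, 0]] · [[20, -20], [-33, 21]] = [[6, -2], [-5, 5]].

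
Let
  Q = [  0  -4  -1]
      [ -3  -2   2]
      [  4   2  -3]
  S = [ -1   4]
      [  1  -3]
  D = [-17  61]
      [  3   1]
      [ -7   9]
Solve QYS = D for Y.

Y = [[0, -3], [-3, 1], [2, 3]]

Isolating Y: multiply by Q⁻¹ from the left and S⁻¹ from the right, so Y = Q⁻¹DS⁻¹.
det Q = 2, so Q⁻¹ = [[1, -7, -5], [-1/2, 2, 3/2], [1, -8, -6]].
S has determinant -1; S⁻¹ = [[3, 4], [1, 1]].
Q⁻¹D = [[-3, 9], [4, -15], [1, -1]].
Y = (Q⁻¹D)S⁻¹ = [[0, -3], [-3, 1], [2, 3]].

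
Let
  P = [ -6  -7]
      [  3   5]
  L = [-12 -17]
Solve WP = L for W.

W = [[1, -2]]

P is on the right of W, so right-multiply by P⁻¹: W = LP⁻¹.
P has determinant -9; P⁻¹ = [[-5/9, -7/9], [1/3, 2/3]].
W = LP⁻¹ = [[-12, -17]] · [[-5/9, -7/9], [1/3, 2/3]] = [[1, -2]].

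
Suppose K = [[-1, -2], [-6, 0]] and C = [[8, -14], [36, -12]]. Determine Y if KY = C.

Y = [[-6, 2], [-1, 6]]

Left-multiplying both sides by K⁻¹ gives Y = K⁻¹C.
det K = -12; the adjugate gives K⁻¹ = [[0, -1/6], [-1/2, 1/12]].
Y = K⁻¹C = [[0, -1/6], [-1/2, 1/12]] · [[8, -14], [36, -12]] = [[-6, 2], [-1, 6]].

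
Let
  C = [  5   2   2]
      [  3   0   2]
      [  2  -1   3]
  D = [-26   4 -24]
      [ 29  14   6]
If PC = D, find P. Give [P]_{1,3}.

-4

C is on the right of P, so right-multiply by C⁻¹: P = DC⁻¹.
det C = -6, so C⁻¹ = [[-1/3, 4/3, -2/3], [5/6, -11/6, 2/3], [1/2, -3/2, 1]].
P = DC⁻¹ = [[-26, 4, -24], [29, 14, 6]] · [[-1/3, 4/3, -2/3], [5/6, -11/6, 2/3], [1/2, -3/2, 1]] = [[0, -6, -4], [5, 4, -4]].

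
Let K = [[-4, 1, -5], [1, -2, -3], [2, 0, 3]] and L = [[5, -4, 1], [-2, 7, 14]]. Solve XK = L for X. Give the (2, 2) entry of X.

-4

Since K sits to the right of X, X = LK⁻¹.
K has determinant -5; K⁻¹ = [[6/5, 3/5, 13/5], [9/5, 2/5, 17/5], [-4/5, -2/5, -7/5]].
X = LK⁻¹ = [[5, -4, 1], [-2, 7, 14]] · [[6/5, 3/5, 13/5], [9/5, 2/5, 17/5], [-4/5, -2/5, -7/5]] = [[-2, 1, -2], [-1, -4, -1]].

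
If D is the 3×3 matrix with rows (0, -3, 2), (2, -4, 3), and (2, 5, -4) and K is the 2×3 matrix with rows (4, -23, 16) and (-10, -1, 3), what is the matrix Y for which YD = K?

Y = [[5, 2, 0], [-5, -1, -4]]

Since D sits to the right of Y, Y = KD⁻¹.
D has determinant -6; D⁻¹ = [[-1/6, 1/3, 1/6], [-7/3, 2/3, -2/3], [-3, 1, -1]].
Y = KD⁻¹ = [[4, -23, 16], [-10, -1, 3]] · [[-1/6, 1/3, 1/6], [-7/3, 2/3, -2/3], [-3, 1, -1]] = [[5, 2, 0], [-5, -1, -4]].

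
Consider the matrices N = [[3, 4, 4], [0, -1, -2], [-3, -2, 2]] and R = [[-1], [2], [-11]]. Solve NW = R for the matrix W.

W = [[-3], [6], [-4]]

N is on the left of W, so left-multiply by N⁻¹: W = N⁻¹R.
N has determinant -6; N⁻¹ = [[1, 8/3, 2/3], [-1, -3, -1], [1/2, 1, 1/2]].
W = N⁻¹R = [[1, 8/3, 2/3], [-1, -3, -1], [1/2, 1, 1/2]] · [[-1], [2], [-11]] = [[-3], [6], [-4]].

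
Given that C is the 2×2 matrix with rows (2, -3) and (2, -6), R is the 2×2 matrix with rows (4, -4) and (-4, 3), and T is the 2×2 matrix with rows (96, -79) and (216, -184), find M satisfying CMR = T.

M = [[-4, -1], [-5, 5]]

Isolating M: multiply by C⁻¹ from the left and R⁻¹ from the right, so M = C⁻¹TR⁻¹.
det C = -6, so C⁻¹ = [[1, -1/2], [1/3, -1/3]].
det R = -4, so R⁻¹ = [[-3/4, -1], [-1, -1]].
C⁻¹T = [[-12, 13], [-40, 35]].
M = (C⁻¹T)R⁻¹ = [[-4, -1], [-5, 5]].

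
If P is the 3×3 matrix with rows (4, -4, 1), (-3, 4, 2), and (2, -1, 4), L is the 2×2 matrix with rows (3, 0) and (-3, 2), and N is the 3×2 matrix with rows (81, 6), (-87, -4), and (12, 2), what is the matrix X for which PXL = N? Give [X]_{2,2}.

3

Isolating X: multiply by P⁻¹ from the left and L⁻¹ from the right, so X = P⁻¹NL⁻¹.
det P = 3, so P⁻¹ = [[6, 5, -4], [16/3, 14/3, -11/3], [-5/3, -4/3, 4/3]].
det L = 6; the adjugate gives L⁻¹ = [[1/3, 0], [1/2, 1/2]].
P⁻¹N = [[3, 8], [-18, 6], [-3, -2]].
X = (P⁻¹N)L⁻¹ = [[5, 4], [-3, 3], [-2, -1]].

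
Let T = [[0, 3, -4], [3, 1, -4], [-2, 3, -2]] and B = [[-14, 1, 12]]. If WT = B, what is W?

W = [[-3, -2, 4]]

Right-multiplying both sides by T⁻¹ gives W = BT⁻¹.
det T = -2, so T⁻¹ = [[-5, 3, 4], [-7, 4, 6], [-11/2, 3, 9/2]].
W = BT⁻¹ = [[-14, 1, 12]] · [[-5, 3, 4], [-7, 4, 6], [-11/2, 3, 9/2]] = [[-3, -2, 4]].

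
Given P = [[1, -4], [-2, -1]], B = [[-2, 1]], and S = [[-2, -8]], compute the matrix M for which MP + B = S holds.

MP = S − B = [[0, -9]].
Right-multiplying both sides by P⁻¹ gives M = (S − B)P⁻¹.
det P = -9; the adjugate gives P⁻¹ = [[1/9, -4/9], [-2/9, -1/9]].
M = (S − B)P⁻¹ = [[2, 1]].

M = [[2, 1]]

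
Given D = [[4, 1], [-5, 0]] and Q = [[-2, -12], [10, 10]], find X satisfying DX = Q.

X = [[-2, -2], [6, -4]]

D is on the left of X, so left-multiply by D⁻¹: X = D⁻¹Q.
D has determinant 5; D⁻¹ = [[0, -1/5], [1, 4/5]].
X = D⁻¹Q = [[0, -1/5], [1, 4/5]] · [[-2, -12], [10, 10]] = [[-2, -2], [6, -4]].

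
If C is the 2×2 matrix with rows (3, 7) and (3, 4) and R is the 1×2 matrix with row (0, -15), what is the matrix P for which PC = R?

C is on the right of P, so right-multiply by C⁻¹: P = RC⁻¹.
det C = -9; the adjugate gives C⁻¹ = [[-4/9, 7/9], [1/3, -1/3]].
P = RC⁻¹ = [[0, -15]] · [[-4/9, 7/9], [1/3, -1/3]] = [[-5, 5]].

P = [[-5, 5]]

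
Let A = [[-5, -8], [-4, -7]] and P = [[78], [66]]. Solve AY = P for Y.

Y = [[-6], [-6]]

A is on the left of Y, so left-multiply by A⁻¹: Y = A⁻¹P.
det A = 3; the adjugate gives A⁻¹ = [[-7/3, 8/3], [4/3, -5/3]].
Y = A⁻¹P = [[-7/3, 8/3], [4/3, -5/3]] · [[78], [66]] = [[-6], [-6]].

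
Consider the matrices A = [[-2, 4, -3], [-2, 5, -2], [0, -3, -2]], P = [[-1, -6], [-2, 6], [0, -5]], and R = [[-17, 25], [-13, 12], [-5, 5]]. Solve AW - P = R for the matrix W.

AW = R + P = [[-18, 19], [-15, 18], [-5, 0]].
A is on the left of W, so left-multiply by A⁻¹: W = A⁻¹(R + P).
det A = -2, so A⁻¹ = [[8, -17/2, -7/2], [2, -2, -1], [-3, 3, 1]].
W = A⁻¹(R + P) = [[1, -1], [-1, 2], [4, -3]].

W = [[1, -1], [-1, 2], [4, -3]]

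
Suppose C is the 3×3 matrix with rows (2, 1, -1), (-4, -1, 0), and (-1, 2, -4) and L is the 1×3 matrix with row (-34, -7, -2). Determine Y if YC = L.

Y = [[-6, 5, 2]]

Right-multiplying both sides by C⁻¹ gives Y = LC⁻¹.
det C = 1; the adjugate gives C⁻¹ = [[4, 2, -1], [-16, -9, 4], [-9, -5, 2]].
Y = LC⁻¹ = [[-34, -7, -2]] · [[4, 2, -1], [-16, -9, 4], [-9, -5, 2]] = [[-6, 5, 2]].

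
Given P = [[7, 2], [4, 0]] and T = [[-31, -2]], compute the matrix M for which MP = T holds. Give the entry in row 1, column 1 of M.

-1

P is on the right of M, so right-multiply by P⁻¹: M = TP⁻¹.
det P = -8; the adjugate gives P⁻¹ = [[0, 1/4], [1/2, -7/8]].
M = TP⁻¹ = [[-31, -2]] · [[0, 1/4], [1/2, -7/8]] = [[-1, -6]].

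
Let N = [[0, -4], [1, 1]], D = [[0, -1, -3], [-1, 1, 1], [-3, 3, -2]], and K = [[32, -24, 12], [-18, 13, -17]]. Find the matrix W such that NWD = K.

W = [[3, 1, 3], [2, 5, 1]]

W = N⁻¹KD⁻¹ (apply N⁻¹ on the left and D⁻¹ on the right).
N has determinant 4; N⁻¹ = [[1/4, 1], [-1/4, 0]].
D has determinant 5; D⁻¹ = [[-1, -11/5, 2/5], [-1, -9/5, 3/5], [0, 3/5, -1/5]].
N⁻¹K = [[-10, 7, -14], [-8, 6, -3]].
W = (N⁻¹K)D⁻¹ = [[3, 1, 3], [2, 5, 1]].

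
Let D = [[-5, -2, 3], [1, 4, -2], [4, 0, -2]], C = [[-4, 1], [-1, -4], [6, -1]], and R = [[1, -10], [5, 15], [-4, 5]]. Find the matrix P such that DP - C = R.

DP = R + C = [[-3, -9], [4, 11], [2, 4]].
D is on the left of P, so left-multiply by D⁻¹: P = D⁻¹(R + C).
D has determinant 4; D⁻¹ = [[-2, -1, -2], [-3/2, -1/2, -7/4], [-4, -2, -9/2]].
P = D⁻¹(R + C) = [[-2, -1], [-1, 1], [-5, -4]].

P = [[-2, -1], [-1, 1], [-5, -4]]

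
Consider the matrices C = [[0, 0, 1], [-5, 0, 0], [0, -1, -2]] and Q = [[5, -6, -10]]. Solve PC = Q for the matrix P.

Since C sits to the right of P, P = QC⁻¹.
det C = 5, so C⁻¹ = [[0, -1/5, 0], [-2, 0, -1], [1, 0, 0]].
P = QC⁻¹ = [[5, -6, -10]] · [[0, -1/5, 0], [-2, 0, -1], [1, 0, 0]] = [[2, -1, 6]].

P = [[2, -1, 6]]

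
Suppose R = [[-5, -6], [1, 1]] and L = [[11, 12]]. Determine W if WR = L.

Since R sits to the right of W, W = LR⁻¹.
det R = 1, so R⁻¹ = [[1, 6], [-1, -5]].
W = LR⁻¹ = [[11, 12]] · [[1, 6], [-1, -5]] = [[-1, 6]].

W = [[-1, 6]]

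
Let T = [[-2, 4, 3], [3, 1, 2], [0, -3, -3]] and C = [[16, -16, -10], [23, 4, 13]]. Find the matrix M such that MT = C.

M = [[-2, 4, 4], [-4, 5, -5]]

Right-multiplying both sides by T⁻¹ gives M = CT⁻¹.
det T = 3; the adjugate gives T⁻¹ = [[1, 1, 5/3], [3, 2, 13/3], [-3, -2, -14/3]].
M = CT⁻¹ = [[16, -16, -10], [23, 4, 13]] · [[1, 1, 5/3], [3, 2, 13/3], [-3, -2, -14/3]] = [[-2, 4, 4], [-4, 5, -5]].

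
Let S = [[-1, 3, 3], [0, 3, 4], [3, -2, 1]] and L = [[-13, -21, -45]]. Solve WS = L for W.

Right-multiplying both sides by S⁻¹ gives W = LS⁻¹.
det S = -2, so S⁻¹ = [[-11/2, 9/2, -3/2], [-6, 5, -2], [9/2, -7/2, 3/2]].
W = LS⁻¹ = [[-13, -21, -45]] · [[-11/2, 9/2, -3/2], [-6, 5, -2], [9/2, -7/2, 3/2]] = [[-5, -6, -6]].

W = [[-5, -6, -6]]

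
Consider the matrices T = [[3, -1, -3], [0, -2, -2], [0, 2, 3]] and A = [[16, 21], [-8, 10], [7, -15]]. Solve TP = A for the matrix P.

Since T multiplies P on the left, P = T⁻¹A.
det T = -6, so T⁻¹ = [[1/3, 1/2, 2/3], [0, -3/2, -1], [0, 1, 1]].
P = T⁻¹A = [[1/3, 1/2, 2/3], [0, -3/2, -1], [0, 1, 1]] · [[16, 21], [-8, 10], [7, -15]] = [[6, 2], [5, 0], [-1, -5]].

P = [[6, 2], [5, 0], [-1, -5]]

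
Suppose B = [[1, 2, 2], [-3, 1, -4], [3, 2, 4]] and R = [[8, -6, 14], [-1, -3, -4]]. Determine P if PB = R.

P = [[5, -6, -5], [-4, 1, 2]]

Since B sits to the right of P, P = RB⁻¹.
B has determinant -6; B⁻¹ = [[-2, 2/3, 5/3], [0, 1/3, 1/3], [3/2, -2/3, -7/6]].
P = RB⁻¹ = [[8, -6, 14], [-1, -3, -4]] · [[-2, 2/3, 5/3], [0, 1/3, 1/3], [3/2, -2/3, -7/6]] = [[5, -6, -5], [-4, 1, 2]].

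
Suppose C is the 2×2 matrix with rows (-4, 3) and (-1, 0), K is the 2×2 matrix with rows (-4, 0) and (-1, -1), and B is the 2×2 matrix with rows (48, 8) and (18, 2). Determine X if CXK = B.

Isolating X: multiply by C⁻¹ from the left and K⁻¹ from the right, so X = C⁻¹BK⁻¹.
C has determinant 3; C⁻¹ = [[0, -1], [1/3, -4/3]].
det K = 4; the adjugate gives K⁻¹ = [[-1/4, 0], [1/4, -1]].
C⁻¹B = [[-18, -2], [-8, 0]].
X = (C⁻¹B)K⁻¹ = [[4, 2], [2, 0]].

X = [[4, 2], [2, 0]]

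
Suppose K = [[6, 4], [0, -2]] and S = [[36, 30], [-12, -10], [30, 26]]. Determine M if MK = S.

K is on the right of M, so right-multiply by K⁻¹: M = SK⁻¹.
K has determinant -12; K⁻¹ = [[1/6, 1/3], [0, -1/2]].
M = SK⁻¹ = [[36, 30], [-12, -10], [30, 26]] · [[1/6, 1/3], [0, -1/2]] = [[6, -3], [-2, 1], [5, -3]].

M = [[6, -3], [-2, 1], [5, -3]]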